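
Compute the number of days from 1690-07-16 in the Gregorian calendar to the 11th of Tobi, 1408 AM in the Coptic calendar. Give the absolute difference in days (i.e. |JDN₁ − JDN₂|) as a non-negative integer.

First date → JDN 2338517; second date → JDN 2339067.
The interval is |2338517 − 2339067| = 550 days.

550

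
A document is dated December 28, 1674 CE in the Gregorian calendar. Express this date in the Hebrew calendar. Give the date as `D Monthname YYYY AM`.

Both dates share Julian Day Number 2332838; in the Hebrew calendar that is 29 Kislev 5435 AM.

29 Kislev 5435 AM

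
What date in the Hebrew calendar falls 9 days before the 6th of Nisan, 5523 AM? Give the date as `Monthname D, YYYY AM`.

Adar 26, 5523 AM

Counting 9 days back from JDN 2365061 reaches JDN 2365052, which is Adar 26, 5523 AM.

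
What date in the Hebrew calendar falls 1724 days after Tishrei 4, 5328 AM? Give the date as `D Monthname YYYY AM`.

15 Sivan 5332 AM

The starting date is JDN 2293654; 2293654 + 1724 = 2295378.
JDN 2295378 corresponds to 15 Sivan 5332 AM.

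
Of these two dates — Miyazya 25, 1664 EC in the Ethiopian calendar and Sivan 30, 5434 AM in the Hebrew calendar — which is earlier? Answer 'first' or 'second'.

first

Converting both to JDN: 2331866 vs 2332661; the smaller is the first.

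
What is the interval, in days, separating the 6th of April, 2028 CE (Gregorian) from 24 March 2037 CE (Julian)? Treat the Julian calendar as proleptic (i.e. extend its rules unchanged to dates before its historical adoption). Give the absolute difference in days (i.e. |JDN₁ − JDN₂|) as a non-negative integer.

3287

First date → JDN 2461868; second date → JDN 2465155.
The interval is |2461868 − 2465155| = 3287 days.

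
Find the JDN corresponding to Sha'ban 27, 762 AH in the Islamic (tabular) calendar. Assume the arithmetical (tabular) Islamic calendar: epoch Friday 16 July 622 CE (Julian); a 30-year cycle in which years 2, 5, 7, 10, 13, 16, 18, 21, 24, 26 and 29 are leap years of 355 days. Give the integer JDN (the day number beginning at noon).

In the proleptic Gregorian calendar the same day is 10 July 1361.
JDN 2400001 is 17 November 1858 CE (Gregorian), MJD 0; the target day is −181655 days from there, so JDN = 2218346.

2218346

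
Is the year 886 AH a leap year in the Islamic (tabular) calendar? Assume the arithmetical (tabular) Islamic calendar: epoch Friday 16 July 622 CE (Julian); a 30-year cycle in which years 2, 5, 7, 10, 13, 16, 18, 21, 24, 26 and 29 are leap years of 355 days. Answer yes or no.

Year 886 AH is year 16 of its 30-year cycle; leap positions are 2, 5, 7, 10, 13, 16, 18, 21, 24, 26, 29, so it is a leap year (355 days).

yes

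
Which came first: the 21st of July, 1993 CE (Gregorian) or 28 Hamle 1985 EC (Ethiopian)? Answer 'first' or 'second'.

first

First date → JDN 2449190; second date → JDN 2449204.
JDN 2449190 < JDN 2449204, so the first date is earlier.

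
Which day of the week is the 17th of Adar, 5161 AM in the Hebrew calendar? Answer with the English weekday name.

Wednesday

In the proleptic Gregorian calendar this is 11 March 1401 (JDN 2232834).
Since JDN mod 7 = 2 (0 = Monday), the day is Wednesday.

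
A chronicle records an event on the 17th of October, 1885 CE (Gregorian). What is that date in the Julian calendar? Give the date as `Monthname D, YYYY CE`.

October 5, 1885 CE

At this point the Julian calendar is 12 days behind the Gregorian.
17 October 1885 Gregorian − 12 days → 5 October 1885 Julian.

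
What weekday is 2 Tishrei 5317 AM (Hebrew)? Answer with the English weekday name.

This is JDN 2289636 (16 September 1556 Gregorian).
Since JDN mod 7 = 6 (0 = Monday), the day is Sunday.

Sunday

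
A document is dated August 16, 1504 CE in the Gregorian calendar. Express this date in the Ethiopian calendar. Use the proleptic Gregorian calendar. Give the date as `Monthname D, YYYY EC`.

Julian Day Number of the source date = 2270612.
Converting JDN 2270612 to the Ethiopian calendar gives 13 Nehase 1496 EC.

Nehase 13, 1496 EC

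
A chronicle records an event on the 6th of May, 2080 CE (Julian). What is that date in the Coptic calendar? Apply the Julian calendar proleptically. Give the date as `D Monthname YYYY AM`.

11 Pashons 1796 AM

Both dates share Julian Day Number 2480904; in the Coptic calendar that is 11 Pashons 1796 AM.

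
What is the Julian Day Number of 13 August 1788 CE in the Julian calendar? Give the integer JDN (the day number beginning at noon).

Equivalently 24 August 1788 (Gregorian).
JDN 2451545 is 1 January 2000 CE (Gregorian); the target day is −77195 days from there, so JDN = 2374350.

2374350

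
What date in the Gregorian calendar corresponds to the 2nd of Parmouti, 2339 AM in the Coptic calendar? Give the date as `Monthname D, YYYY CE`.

April 15, 2623 CE

Julian Day Number of the source date = 2679195.
Converting JDN 2679195 to the Gregorian calendar gives 15 April 2623 CE.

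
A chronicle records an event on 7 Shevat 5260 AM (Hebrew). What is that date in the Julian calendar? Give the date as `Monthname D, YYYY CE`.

January 8, 1500 CE

Both dates share Julian Day Number 2268940; in the Julian calendar that is 8 January 1500 CE.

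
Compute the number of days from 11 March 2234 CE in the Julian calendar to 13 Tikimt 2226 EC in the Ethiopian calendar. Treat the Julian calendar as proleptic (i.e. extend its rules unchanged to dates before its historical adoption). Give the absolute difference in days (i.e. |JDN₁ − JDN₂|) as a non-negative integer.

152

First date → JDN 2537096; second date → JDN 2536944.
The interval is |2537096 − 2536944| = 152 days.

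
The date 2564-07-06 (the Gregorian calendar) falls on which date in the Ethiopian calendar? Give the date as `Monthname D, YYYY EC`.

Sene 25, 2556 EC

Both dates share Julian Day Number 2657729; in the Ethiopian calendar that is 25 Sene 2556 EC.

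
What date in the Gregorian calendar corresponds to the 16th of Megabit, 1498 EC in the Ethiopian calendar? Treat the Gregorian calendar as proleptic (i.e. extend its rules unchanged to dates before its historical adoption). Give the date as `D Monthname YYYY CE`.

22 March 1506 CE

Both dates share Julian Day Number 2271195; in the Gregorian calendar that is 22 March 1506 CE.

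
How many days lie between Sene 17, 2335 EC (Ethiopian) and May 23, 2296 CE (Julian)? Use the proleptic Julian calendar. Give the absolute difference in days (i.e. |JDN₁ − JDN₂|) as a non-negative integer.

First date → JDN 2577000; second date → JDN 2559815.
The interval is |2577000 − 2559815| = 17185 days.

17185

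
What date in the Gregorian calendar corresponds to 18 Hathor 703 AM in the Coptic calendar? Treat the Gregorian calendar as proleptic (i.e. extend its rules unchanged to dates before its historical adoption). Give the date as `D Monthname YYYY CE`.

19 November 986 CE

Both dates share Julian Day Number 2081512; in the Gregorian calendar that is 19 November 986 CE.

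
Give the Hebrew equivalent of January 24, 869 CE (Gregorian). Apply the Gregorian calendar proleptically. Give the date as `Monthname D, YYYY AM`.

Shevat 4, 4629 AM

Both dates share Julian Day Number 2038480; in the Hebrew calendar that is 4 Shevat 4629 AM.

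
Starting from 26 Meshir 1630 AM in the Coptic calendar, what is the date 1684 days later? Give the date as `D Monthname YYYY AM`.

4 Paopi 1635 AM

The starting date is JDN 2420197; 2420197 + 1684 = 2421881.
JDN 2421881 corresponds to 4 Paopi 1635 AM.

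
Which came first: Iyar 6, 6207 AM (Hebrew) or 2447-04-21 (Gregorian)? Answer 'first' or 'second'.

First date → JDN 2614921; second date → JDN 2614919.
JDN 2614919 < JDN 2614921, so the second date is earlier.

second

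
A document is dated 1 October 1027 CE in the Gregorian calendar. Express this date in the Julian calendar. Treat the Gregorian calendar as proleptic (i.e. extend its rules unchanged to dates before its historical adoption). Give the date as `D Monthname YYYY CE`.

For dates in this range the Gregorian date is 6 days ahead of the Julian.
1 October 1027 Gregorian − 6 days → 25 September 1027 Julian.

25 September 1027 CE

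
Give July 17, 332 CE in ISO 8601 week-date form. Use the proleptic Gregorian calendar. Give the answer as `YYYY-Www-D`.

The weekday is Sunday (ISO weekday 7).
That Sunday belongs to ISO week 28 of ISO year 332.

0332-W28-7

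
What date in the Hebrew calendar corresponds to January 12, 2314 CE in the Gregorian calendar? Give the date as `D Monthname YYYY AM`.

23 Tevet 6074 AM

Julian Day Number of the source date = 2566242.
Converting JDN 2566242 to the Hebrew calendar gives 23 Tevet 6074 AM.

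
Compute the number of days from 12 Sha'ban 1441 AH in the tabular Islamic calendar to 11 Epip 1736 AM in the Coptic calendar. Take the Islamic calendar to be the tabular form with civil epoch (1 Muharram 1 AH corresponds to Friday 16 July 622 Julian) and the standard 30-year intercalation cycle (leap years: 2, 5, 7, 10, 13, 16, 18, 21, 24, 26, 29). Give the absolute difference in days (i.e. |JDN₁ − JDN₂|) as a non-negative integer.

JDN of the first date = 2458946.
JDN of the second date = 2459049.
|2459049 − 2458946| = 103.

103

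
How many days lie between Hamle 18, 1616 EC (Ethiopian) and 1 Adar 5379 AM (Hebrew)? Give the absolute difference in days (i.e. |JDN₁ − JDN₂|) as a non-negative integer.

JDN of the first date = 2314417.
JDN of the second date = 2312433.
|2312433 − 2314417| = 1984.

1984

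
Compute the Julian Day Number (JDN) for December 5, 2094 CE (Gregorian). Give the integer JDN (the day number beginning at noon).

2486217

JDN 2299161 is 15 October 1582 CE (Gregorian); the target day is +187056 days from there, so JDN = 2486217.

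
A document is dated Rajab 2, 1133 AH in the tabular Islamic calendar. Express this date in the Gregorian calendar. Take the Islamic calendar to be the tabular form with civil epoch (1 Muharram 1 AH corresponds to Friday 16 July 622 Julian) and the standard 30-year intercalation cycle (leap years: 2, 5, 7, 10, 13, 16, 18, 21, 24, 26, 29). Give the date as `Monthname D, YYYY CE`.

Both dates share Julian Day Number 2349761; in the Gregorian calendar that is 29 April 1721 CE.

April 29, 1721 CE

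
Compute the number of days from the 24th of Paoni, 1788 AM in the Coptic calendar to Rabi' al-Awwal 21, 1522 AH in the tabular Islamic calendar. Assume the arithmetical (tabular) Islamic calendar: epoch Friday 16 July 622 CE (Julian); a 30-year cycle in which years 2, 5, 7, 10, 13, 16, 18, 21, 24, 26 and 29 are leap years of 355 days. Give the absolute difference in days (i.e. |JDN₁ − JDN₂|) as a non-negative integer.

JDN of the first date = 2478025.
JDN of the second date = 2487511.
|2487511 − 2478025| = 9486.

9486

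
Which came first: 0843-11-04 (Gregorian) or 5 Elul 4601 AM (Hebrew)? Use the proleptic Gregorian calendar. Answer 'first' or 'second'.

First date → JDN 2029267; second date → JDN 2028471.
JDN 2028471 < JDN 2029267, so the second date is earlier.

second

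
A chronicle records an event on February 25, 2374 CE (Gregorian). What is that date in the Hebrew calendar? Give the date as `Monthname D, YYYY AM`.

Julian Day Number of the source date = 2588201.
Converting JDN 2588201 to the Hebrew calendar gives 11 Adar 6134 AM.

Adar 11, 6134 AM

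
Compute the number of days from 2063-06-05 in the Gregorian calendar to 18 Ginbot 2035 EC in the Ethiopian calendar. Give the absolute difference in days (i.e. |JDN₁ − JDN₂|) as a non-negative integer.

7315

First date → JDN 2474711; second date → JDN 2467396.
The interval is |2474711 − 2467396| = 7315 days.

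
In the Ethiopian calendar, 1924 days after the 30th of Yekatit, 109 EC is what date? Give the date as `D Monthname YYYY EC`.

8 Sene 114 EC

The starting date is JDN 1763847; 1763847 + 1924 = 1765771.
JDN 1765771 corresponds to 8 Sene 114 EC.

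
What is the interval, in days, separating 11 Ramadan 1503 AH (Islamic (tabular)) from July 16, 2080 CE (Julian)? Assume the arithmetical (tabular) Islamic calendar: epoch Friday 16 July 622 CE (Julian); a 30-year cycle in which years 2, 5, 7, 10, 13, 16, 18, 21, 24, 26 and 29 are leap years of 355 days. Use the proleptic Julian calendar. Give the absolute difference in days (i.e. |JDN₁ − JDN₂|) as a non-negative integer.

JDN of the first date = 2480945.
JDN of the second date = 2480975.
|2480975 − 2480945| = 30.

30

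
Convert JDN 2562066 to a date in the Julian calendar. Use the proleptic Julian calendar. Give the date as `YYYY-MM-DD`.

The Gregorian equivalent of JDN 2562066 is 7 August 2302.
In the Julian calendar that day is 2302-07-22.

2302-07-22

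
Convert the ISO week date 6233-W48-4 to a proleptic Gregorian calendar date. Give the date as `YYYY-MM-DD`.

ISO week 1 of 6233 is the week containing the first Thursday of 6233.
Week 48, day 4 (Thursday) lands on 6233-11-28.

6233-11-28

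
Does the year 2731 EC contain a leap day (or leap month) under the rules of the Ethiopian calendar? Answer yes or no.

yes

2731 mod 4 = 3; in the Ethiopian calendar a year is leap when year mod 4 = 3, so it is a leap year.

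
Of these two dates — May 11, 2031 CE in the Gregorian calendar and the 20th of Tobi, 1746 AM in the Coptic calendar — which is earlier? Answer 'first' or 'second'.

second

The two dates have Julian Day Numbers 2462998 and 2462530 respectively.
Since 2462530 < 2462998, the second date comes first.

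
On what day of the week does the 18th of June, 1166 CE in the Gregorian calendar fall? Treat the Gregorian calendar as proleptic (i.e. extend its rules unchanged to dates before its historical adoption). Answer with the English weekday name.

2147101 ≡ 5 (mod 7); counting from Monday = 0 gives Saturday.

Saturday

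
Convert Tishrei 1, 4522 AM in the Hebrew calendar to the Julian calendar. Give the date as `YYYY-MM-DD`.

The source date corresponds to 9 September 761 in the proleptic Gregorian calendar (JDN 1999261).
That day falls on 5 September 761 CE in the Julian calendar.

0761-09-05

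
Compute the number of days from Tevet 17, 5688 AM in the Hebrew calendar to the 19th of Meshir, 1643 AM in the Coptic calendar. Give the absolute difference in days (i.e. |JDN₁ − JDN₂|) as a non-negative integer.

First date → JDN 2425256; second date → JDN 2424938.
The interval is |2425256 − 2424938| = 318 days.

318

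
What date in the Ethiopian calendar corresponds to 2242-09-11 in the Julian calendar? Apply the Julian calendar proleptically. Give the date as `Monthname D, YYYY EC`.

Meskerem 14, 2235 EC

Both dates share Julian Day Number 2540202; in the Ethiopian calendar that is 14 Meskerem 2235 EC.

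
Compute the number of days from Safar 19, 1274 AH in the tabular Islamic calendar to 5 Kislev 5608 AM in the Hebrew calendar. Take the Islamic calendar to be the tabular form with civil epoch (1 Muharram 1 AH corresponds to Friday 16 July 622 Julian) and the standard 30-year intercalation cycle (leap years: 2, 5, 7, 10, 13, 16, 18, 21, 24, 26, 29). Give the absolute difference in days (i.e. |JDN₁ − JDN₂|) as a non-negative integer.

3618

First date → JDN 2399597; second date → JDN 2395979.
The interval is |2399597 − 2395979| = 3618 days.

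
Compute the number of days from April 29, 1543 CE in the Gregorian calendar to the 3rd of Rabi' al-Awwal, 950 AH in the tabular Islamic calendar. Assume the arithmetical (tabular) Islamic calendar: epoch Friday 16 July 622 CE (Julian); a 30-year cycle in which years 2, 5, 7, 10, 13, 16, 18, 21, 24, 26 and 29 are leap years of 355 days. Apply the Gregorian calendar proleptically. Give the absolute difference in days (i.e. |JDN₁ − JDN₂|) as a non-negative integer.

48

JDN of the first date = 2284747.
JDN of the second date = 2284795.
|2284795 − 2284747| = 48.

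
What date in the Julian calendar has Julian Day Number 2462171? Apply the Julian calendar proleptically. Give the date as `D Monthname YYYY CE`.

21 January 2029 CE

The Gregorian equivalent of JDN 2462171 is 3 February 2029.
In the Julian calendar that day is 21 January 2029 CE.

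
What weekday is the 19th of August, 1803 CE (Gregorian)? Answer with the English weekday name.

Friday

Since JDN mod 7 = 4 (0 = Monday), the day is Friday.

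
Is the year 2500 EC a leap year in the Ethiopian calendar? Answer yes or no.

no

2500 mod 4 = 0; in the Ethiopian calendar a year is leap when year mod 4 = 3, so it is a common year.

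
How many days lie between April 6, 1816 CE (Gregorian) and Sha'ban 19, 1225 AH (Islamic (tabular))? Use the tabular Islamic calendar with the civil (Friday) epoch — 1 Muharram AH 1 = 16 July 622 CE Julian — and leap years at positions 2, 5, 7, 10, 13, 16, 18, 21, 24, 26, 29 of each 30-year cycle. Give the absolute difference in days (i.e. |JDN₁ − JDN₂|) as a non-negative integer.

2026

JDN of the first date = 2384436.
JDN of the second date = 2382410.
|2382410 − 2384436| = 2026.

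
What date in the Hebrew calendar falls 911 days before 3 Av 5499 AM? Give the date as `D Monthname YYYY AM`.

6 Adar I 5497 AM

The starting date is JDN 2356435; 2356435 − 911 = 2355524.
JDN 2355524 corresponds to 6 Adar I 5497 AM.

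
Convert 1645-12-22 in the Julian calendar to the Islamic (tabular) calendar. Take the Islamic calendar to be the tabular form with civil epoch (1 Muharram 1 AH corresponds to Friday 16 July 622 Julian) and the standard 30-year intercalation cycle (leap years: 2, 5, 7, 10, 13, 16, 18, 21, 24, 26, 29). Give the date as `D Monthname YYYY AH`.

The source date corresponds to 1 January 1646 in the Gregorian calendar (JDN 2322250).
That day falls on 14 Dhu al-Qa'dah 1055 AH in the tabular Islamic calendar.

14 Dhu al-Qa'dah 1055 AH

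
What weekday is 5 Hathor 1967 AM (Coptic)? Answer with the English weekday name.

This is JDN 2543175 (16 November 2250 Gregorian).
Since JDN mod 7 = 5 (0 = Monday), the day is Saturday.

Saturday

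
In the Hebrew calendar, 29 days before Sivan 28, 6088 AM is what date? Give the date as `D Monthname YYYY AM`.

The starting date is JDN 2571532; 2571532 − 29 = 2571503.
JDN 2571503 corresponds to 28 Iyar 6088 AM.

28 Iyar 6088 AM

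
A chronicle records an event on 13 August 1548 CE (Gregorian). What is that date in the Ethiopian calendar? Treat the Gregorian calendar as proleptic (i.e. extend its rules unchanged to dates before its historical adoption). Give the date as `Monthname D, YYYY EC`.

Julian Day Number of the source date = 2286680.
Converting JDN 2286680 to the Ethiopian calendar gives 10 Nehase 1540 EC.

Nehase 10, 1540 EC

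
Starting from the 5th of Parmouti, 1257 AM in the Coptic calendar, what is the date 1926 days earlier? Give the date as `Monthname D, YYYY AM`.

Koiak 25, 1252 AM

The starting date is JDN 2283998; 2283998 − 1926 = 2282072.
JDN 2282072 corresponds to Koiak 25, 1252 AM.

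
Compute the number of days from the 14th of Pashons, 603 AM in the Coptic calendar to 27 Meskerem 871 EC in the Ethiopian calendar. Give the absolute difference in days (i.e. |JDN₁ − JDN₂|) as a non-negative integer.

3149

First date → JDN 2045163; second date → JDN 2042014.
The interval is |2045163 − 2042014| = 3149 days.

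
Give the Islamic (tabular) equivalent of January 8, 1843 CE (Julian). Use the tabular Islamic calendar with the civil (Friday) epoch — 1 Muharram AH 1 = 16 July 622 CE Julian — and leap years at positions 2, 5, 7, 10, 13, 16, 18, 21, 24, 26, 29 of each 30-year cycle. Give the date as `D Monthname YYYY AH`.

18 Dhu al-Hijjah 1258 AH

The source date corresponds to 20 January 1843 in the Gregorian calendar (JDN 2394221).
That day falls on 18 Dhu al-Hijjah 1258 AH in the tabular Islamic calendar.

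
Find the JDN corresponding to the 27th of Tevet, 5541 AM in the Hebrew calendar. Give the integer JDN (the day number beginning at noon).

2371581

In the Gregorian calendar the same day is 24 January 1781.
JDN 2400001 is 17 November 1858 CE (Gregorian), MJD 0; the target day is −28420 days from there, so JDN = 2371581.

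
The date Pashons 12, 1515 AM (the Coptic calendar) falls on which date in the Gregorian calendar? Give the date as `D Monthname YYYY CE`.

Both dates share Julian Day Number 2378269; in the Gregorian calendar that is 18 May 1799 CE.

18 May 1799 CE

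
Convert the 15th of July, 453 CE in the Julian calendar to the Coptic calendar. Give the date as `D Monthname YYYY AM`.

21 Epip 169 AM

Julian Day Number of the source date = 1886712.
Converting JDN 1886712 to the Coptic calendar gives 21 Epip 169 AM.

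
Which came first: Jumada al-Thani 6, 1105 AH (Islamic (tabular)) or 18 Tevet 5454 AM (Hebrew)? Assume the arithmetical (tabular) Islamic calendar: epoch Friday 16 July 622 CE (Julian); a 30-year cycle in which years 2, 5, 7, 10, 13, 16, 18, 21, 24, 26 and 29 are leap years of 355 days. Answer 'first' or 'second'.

Converting both to JDN: 2339814 vs 2339796; the smaller is the second.

second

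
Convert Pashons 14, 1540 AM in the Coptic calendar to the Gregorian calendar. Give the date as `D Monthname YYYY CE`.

21 May 1824 CE

Both dates share Julian Day Number 2387403; in the Gregorian calendar that is 21 May 1824 CE.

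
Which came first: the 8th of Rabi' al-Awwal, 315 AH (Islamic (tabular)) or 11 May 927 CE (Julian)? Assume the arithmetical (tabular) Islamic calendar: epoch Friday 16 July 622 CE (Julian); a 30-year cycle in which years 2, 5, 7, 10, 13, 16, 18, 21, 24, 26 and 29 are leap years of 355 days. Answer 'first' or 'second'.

First date → JDN 2059777; second date → JDN 2059775.
JDN 2059775 < JDN 2059777, so the second date is earlier.

second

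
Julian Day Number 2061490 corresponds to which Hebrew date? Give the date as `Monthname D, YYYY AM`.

Shevat 10, 4692 AM

The proleptic Gregorian equivalent of JDN 2061490 is 25 January 932.
In the Hebrew calendar that day is Shevat 10, 4692 AM.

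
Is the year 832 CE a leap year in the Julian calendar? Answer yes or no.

yes

832 mod 4 = 0, so it is a leap year in the Julian calendar.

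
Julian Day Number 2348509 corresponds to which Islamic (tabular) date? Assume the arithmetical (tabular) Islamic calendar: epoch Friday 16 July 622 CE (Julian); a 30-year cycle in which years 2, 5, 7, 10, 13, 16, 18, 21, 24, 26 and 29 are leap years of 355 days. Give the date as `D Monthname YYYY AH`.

19 Dhu al-Hijjah 1129 AH

The Gregorian equivalent of JDN 2348509 is 24 November 1717.
In the tabular Islamic calendar that day is 19 Dhu al-Hijjah 1129 AH.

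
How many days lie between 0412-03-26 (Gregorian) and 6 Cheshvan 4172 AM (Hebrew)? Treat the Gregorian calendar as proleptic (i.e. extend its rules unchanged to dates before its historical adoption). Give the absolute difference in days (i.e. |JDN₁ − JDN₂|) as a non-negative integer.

JDN of the first date = 1871625.
JDN of the second date = 1871457.
|1871457 − 1871625| = 168.

168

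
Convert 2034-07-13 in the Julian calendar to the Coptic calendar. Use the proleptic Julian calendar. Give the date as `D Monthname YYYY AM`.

Both dates share Julian Day Number 2464170; in the Coptic calendar that is 19 Epip 1750 AM.

19 Epip 1750 AM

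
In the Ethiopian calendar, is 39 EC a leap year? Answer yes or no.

yes

39 mod 4 = 3; in the Ethiopian calendar a year is leap when year mod 4 = 3, so it is a leap year.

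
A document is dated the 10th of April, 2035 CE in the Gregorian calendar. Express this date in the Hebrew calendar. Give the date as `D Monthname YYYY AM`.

Both dates share Julian Day Number 2464428; in the Hebrew calendar that is 1 Nisan 5795 AM.

1 Nisan 5795 AM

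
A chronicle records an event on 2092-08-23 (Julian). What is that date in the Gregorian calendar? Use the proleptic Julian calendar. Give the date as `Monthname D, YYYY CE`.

September 5, 2092 CE

At this point the Julian calendar is 13 days behind the Gregorian.
23 August 2092 Julian + 13 days → 5 September 2092 Gregorian.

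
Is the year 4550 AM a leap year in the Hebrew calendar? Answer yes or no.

no

Hebrew year 4550 is year 9 of its 19-year Metonic cycle; leap years are at positions 3, 6, 8, 11, 14, 17, 19, so it is a common year (12 months).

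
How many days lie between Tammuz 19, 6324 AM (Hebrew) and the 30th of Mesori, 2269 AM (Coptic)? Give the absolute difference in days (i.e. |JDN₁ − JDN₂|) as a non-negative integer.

First date → JDN 2657723; second date → JDN 2653776.
The interval is |2657723 − 2653776| = 3947 days.

3947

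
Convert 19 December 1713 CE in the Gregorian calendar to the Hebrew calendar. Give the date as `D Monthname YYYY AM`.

Both dates share Julian Day Number 2347073; in the Hebrew calendar that is 1 Tevet 5474 AM.

1 Tevet 5474 AM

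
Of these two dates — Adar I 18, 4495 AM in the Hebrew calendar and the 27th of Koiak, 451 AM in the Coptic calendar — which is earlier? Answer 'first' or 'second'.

second

Converting both to JDN: 1989562 vs 1989508; the smaller is the second.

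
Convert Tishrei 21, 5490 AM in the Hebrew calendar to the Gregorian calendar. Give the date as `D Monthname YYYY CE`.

14 October 1729 CE

Both dates share Julian Day Number 2352851; in the Gregorian calendar that is 14 October 1729 CE.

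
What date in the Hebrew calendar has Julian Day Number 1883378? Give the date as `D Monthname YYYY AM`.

25 Sivan 4204 AM

JDN 1883378 is 30 May 444 in the proleptic Gregorian calendar.
In the Hebrew calendar that day is 25 Sivan 4204 AM.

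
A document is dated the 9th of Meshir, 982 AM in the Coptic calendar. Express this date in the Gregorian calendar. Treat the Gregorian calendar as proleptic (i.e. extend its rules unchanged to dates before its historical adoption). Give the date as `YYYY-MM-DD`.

1266-02-10

Both dates share Julian Day Number 2183498; in the Gregorian calendar that is 10 February 1266 CE.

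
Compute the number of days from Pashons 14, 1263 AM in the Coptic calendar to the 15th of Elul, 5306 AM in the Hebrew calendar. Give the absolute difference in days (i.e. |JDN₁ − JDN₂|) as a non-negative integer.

269

JDN of the first date = 2286228.
JDN of the second date = 2285959.
|2285959 − 2286228| = 269.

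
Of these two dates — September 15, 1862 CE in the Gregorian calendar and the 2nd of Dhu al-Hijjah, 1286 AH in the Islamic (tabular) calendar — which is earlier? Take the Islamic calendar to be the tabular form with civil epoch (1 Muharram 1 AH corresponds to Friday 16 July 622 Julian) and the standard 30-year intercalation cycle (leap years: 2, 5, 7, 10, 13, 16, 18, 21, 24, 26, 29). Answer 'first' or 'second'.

first

The two dates have Julian Day Numbers 2401399 and 2404127 respectively.
Since 2401399 < 2404127, the first date comes first.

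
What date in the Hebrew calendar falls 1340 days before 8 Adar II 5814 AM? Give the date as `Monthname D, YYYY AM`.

Tammuz 27, 5810 AM

JDN of 8 Adar II 5814 AM = 2471345.
2471345 − 1340 = 2470005.
JDN 2470005 in the Hebrew calendar is Tammuz 27, 5810 AM.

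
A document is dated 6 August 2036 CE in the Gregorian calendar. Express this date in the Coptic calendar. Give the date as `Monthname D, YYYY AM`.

Julian Day Number of the source date = 2464912.
Converting JDN 2464912 to the Coptic calendar gives 30 Epip 1752 AM.

Epip 30, 1752 AM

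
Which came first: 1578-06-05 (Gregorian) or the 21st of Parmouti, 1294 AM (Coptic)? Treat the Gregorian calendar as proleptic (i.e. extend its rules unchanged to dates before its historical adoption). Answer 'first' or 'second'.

second

First date → JDN 2297568; second date → JDN 2297528.
JDN 2297528 < JDN 2297568, so the second date is earlier.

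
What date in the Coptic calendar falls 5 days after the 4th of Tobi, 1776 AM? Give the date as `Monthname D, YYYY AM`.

JDN of the 4th of Tobi, 1776 AM = 2473472.
2473472 + 5 = 2473477.
JDN 2473477 in the Coptic calendar is Tobi 9, 1776 AM.

Tobi 9, 1776 AM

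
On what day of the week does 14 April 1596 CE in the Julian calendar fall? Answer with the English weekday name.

Wednesday

This is JDN 2304101 (24 April 1596 Gregorian).
Since JDN mod 7 = 2 (0 = Monday), the day is Wednesday.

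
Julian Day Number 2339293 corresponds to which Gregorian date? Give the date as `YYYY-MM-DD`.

Counting from JDN 2299161 = 15 Oct 1582 gives an offset of 40132 days.

1692-08-30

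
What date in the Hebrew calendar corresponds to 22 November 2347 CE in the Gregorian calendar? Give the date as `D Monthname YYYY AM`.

Julian Day Number of the source date = 2578609.
Converting JDN 2578609 to the Hebrew calendar gives 18 Cheshvan 6108 AM.

18 Cheshvan 6108 AM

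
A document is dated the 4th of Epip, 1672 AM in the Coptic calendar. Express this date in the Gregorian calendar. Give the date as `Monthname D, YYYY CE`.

July 11, 1956 CE

Julian Day Number of the source date = 2435666.
Converting JDN 2435666 to the Gregorian calendar gives 11 July 1956 CE.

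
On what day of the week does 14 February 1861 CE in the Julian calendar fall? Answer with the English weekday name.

In the Gregorian calendar this is 26 February 1861 (JDN 2400833).
Since JDN mod 7 = 1 (0 = Monday), the day is Tuesday.

Tuesday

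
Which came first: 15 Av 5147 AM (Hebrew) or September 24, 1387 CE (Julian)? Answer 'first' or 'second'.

first

First date → JDN 2227871; second date → JDN 2227926.
JDN 2227871 < JDN 2227926, so the first date is earlier.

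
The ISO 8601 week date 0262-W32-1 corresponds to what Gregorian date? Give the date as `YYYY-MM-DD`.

ISO week 1 of 262 is the week containing the first Thursday of 262.
Week 32, day 1 (Monday) lands on 0262-08-04.

0262-08-04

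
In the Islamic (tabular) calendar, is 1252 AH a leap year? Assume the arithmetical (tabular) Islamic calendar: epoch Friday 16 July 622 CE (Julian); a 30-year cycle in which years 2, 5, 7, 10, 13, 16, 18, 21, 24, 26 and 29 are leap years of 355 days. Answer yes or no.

Year 1252 AH is year 22 of its 30-year cycle; leap positions are 2, 5, 7, 10, 13, 16, 18, 21, 24, 26, 29, so it is a common year (354 days).

no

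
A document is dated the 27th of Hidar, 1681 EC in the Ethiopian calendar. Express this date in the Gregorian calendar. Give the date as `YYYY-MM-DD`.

1688-12-03

Julian Day Number of the source date = 2337927.
Converting JDN 2337927 to the Gregorian calendar gives 3 December 1688 CE.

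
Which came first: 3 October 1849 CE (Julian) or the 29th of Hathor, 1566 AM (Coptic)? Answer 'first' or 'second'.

first

The two dates have Julian Day Numbers 2396681 and 2396734 respectively.
Since 2396681 < 2396734, the first date comes first.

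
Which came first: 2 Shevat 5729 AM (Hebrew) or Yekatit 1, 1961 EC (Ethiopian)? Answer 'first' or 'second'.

first

Converting both to JDN: 2440243 vs 2440261; the smaller is the first.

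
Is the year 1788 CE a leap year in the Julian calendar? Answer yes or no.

1788 mod 4 = 0, so it is a leap year in the Julian calendar.

yes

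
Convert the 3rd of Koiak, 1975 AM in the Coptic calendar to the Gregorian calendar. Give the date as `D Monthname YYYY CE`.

14 December 2258 CE

Both dates share Julian Day Number 2546125; in the Gregorian calendar that is 14 December 2258 CE.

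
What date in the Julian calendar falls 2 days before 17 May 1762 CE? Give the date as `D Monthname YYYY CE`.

The starting date is JDN 2364765; 2364765 − 2 = 2364763.
JDN 2364763 corresponds to 15 May 1762 CE.

15 May 1762 CE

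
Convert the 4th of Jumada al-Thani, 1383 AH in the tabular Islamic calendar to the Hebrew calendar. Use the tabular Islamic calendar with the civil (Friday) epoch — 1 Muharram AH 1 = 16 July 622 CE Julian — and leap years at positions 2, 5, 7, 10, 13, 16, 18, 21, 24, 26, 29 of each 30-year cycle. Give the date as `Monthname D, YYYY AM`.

Both dates share Julian Day Number 2438326; in the Hebrew calendar that is 5 Cheshvan 5724 AM.

Cheshvan 5, 5724 AM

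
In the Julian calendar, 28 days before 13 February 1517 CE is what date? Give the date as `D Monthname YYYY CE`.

The starting date is JDN 2275186; 2275186 − 28 = 2275158.
JDN 2275158 corresponds to 16 January 1517 CE.

16 January 1517 CE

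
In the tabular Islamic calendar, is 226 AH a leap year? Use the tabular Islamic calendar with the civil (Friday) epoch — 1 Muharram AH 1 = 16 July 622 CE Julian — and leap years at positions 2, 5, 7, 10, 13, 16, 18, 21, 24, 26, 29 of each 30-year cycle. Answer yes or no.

yes

Year 226 AH is year 16 of its 30-year cycle; leap positions are 2, 5, 7, 10, 13, 16, 18, 21, 24, 26, 29, so it is a leap year (355 days).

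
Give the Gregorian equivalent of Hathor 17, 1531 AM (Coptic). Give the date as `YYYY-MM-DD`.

Both dates share Julian Day Number 2383938; in the Gregorian calendar that is 25 November 1814 CE.

1814-11-25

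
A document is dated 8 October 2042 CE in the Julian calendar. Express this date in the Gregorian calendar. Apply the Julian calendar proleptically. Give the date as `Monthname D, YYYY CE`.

At this point the Julian calendar is 13 days behind the Gregorian.
8 October 2042 Julian + 13 days → 21 October 2042 Gregorian.

October 21, 2042 CE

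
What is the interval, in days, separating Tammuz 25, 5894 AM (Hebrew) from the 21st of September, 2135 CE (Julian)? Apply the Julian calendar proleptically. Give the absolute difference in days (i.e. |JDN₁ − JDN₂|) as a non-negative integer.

444

JDN of the first date = 2500686.
JDN of the second date = 2501130.
|2501130 − 2500686| = 444.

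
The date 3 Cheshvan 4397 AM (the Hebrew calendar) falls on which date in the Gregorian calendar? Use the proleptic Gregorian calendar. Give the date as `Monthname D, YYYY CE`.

October 12, 636 CE

Julian Day Number of the source date = 1953639.
Converting JDN 1953639 to the Gregorian calendar gives 12 October 636 CE.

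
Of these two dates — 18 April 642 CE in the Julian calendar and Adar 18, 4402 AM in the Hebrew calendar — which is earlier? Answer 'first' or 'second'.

First date → JDN 1955656; second date → JDN 1955602.
JDN 1955602 < JDN 1955656, so the second date is earlier.

second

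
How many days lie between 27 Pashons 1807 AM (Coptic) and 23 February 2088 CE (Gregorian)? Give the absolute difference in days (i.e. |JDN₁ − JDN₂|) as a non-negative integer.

1197

JDN of the first date = 2484937.
JDN of the second date = 2483740.
|2483740 − 2484937| = 1197.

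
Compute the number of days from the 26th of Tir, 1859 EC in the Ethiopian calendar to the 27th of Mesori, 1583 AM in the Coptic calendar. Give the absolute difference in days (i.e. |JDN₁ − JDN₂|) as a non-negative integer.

211

First date → JDN 2403000; second date → JDN 2403211.
The interval is |2403000 − 2403211| = 211 days.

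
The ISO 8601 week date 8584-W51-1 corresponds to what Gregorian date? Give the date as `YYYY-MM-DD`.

8584-12-13

ISO week 1 of 8584 is the week containing the first Thursday of 8584.
Week 51, day 1 (Monday) lands on 8584-12-13.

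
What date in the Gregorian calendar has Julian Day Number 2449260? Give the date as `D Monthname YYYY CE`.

JDN 2451545 is 1 Jan 2000; 2449260 is −2285 days from there.

29 September 1993 CE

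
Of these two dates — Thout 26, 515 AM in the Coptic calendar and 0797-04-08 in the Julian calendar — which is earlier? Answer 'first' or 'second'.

second

Converting both to JDN: 2012793 vs 2012260; the smaller is the second.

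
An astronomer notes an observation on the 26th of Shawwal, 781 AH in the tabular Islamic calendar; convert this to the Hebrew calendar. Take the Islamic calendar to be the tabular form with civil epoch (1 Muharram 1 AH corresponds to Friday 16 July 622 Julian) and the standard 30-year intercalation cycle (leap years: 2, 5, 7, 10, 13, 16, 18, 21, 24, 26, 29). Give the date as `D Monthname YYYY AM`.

27 Shevat 5140 AM

Both dates share Julian Day Number 2225137; in the Hebrew calendar that is 27 Shevat 5140 AM.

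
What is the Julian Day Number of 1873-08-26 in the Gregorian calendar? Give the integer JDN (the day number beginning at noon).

2405397

JDN 2451545 is 1 January 2000 CE (Gregorian); the target day is −46148 days from there, so JDN = 2405397.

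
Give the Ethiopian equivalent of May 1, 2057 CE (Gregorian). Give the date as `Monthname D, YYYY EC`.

Julian Day Number of the source date = 2472485.
Converting JDN 2472485 to the Ethiopian calendar gives 23 Miyazya 2049 EC.

Miyazya 23, 2049 EC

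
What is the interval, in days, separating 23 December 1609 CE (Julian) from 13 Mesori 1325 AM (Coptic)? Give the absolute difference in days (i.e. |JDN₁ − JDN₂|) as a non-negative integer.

JDN of the first date = 2309102.
JDN of the second date = 2308963.
|2308963 − 2309102| = 139.

139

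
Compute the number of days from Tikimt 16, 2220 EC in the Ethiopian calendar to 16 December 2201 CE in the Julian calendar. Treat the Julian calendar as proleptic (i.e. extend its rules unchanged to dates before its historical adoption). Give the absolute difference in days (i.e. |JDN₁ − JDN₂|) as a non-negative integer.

First date → JDN 2534756; second date → JDN 2525323.
The interval is |2534756 − 2525323| = 9433 days.

9433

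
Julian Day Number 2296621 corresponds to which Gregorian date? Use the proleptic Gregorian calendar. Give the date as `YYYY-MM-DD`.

1575-11-01

Counting from JDN 2299161 = 15 Oct 1582 gives an offset of -2540 days.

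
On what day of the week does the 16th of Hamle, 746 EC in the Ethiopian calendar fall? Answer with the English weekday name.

Wednesday

This is JDN 1996647 (14 July 754 Gregorian).
Since JDN mod 7 = 2 (0 = Monday), the day is Wednesday.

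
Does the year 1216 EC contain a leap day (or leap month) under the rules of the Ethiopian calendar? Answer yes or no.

1216 mod 4 = 0; in the Ethiopian calendar a year is leap when year mod 4 = 3, so it is a common year.

no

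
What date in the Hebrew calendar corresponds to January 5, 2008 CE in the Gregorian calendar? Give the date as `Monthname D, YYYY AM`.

Tevet 27, 5768 AM

Both dates share Julian Day Number 2454471; in the Hebrew calendar that is 27 Tevet 5768 AM.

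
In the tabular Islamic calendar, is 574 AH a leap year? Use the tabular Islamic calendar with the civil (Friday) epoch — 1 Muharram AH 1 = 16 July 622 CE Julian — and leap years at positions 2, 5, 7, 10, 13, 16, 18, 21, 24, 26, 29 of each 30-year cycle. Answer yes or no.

no

Year 574 AH is year 4 of its 30-year cycle; leap positions are 2, 5, 7, 10, 13, 16, 18, 21, 24, 26, 29, so it is a common year (354 days).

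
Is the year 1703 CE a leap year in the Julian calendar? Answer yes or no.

1703 mod 4 = 3, so it is a common year in the Julian calendar.

no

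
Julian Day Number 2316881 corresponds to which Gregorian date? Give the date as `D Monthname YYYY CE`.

21 April 1631 CE

JDN 2451545 is 1 Jan 2000; 2316881 is −134664 days from there.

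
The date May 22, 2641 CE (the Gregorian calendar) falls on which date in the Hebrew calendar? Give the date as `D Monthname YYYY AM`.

20 Iyar 6401 AM

Julian Day Number of the source date = 2685807.
Converting JDN 2685807 to the Hebrew calendar gives 20 Iyar 6401 AM.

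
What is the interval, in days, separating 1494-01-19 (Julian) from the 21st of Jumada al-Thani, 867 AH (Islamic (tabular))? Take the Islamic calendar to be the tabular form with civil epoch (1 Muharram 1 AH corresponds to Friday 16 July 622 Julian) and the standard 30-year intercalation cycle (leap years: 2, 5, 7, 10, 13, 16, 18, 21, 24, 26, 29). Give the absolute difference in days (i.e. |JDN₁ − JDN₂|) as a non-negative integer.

11270

First date → JDN 2266760; second date → JDN 2255490.
The interval is |2266760 − 2255490| = 11270 days.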